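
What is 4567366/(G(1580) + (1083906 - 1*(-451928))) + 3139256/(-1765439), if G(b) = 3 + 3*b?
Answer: 3227140472962/2719794718303 ≈ 1.1865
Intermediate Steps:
4567366/(G(1580) + (1083906 - 1*(-451928))) + 3139256/(-1765439) = 4567366/((3 + 3*1580) + (1083906 - 1*(-451928))) + 3139256/(-1765439) = 4567366/((3 + 4740) + (1083906 + 451928)) + 3139256*(-1/1765439) = 4567366/(4743 + 1535834) - 3139256/1765439 = 4567366/1540577 - 3139256/1765439 = 3227140472962/2719794718303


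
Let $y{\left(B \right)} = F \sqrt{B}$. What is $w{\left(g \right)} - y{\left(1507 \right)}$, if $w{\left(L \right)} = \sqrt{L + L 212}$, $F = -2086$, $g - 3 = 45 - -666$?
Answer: $3 \sqrt{16898} + 2086 \sqrt{1507} \approx 81369.0$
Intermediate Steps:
$g = 714$ ($g = 3 + \left(45 - -666\right) = 3 + \left(45 + 666\right) = 3 + 711 = 714$)
$w{\left(L \right)} = \sqrt{213} \sqrt{L}$ ($w{\left(L \right)} = \sqrt{L + 212 L} = \sqrt{213 L} = \sqrt{213} \sqrt{L}$)
$y{\left(B \right)} = - 2086 \sqrt{B}$
$w{\left(g \right)} - y{\left(1507 \right)} = \sqrt{213} \sqrt{714} - - 2086 \sqrt{1507} = 3 \sqrt{16898} + 2086 \sqrt{1507}$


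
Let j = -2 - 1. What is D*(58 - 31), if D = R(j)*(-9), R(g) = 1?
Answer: -243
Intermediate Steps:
j = -3
D = -9 (D = 1*(-9) = -9)
D*(58 - 31) = -9*(58 - 31) = -9*27 = -243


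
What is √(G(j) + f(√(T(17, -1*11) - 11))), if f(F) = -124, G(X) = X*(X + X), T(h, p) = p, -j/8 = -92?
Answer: 2*√270817 ≈ 1040.8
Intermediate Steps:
j = 736 (j = -8*(-92) = 736)
G(X) = 2*X² (G(X) = X*(2*X) = 2*X²)
√(G(j) + f(√(T(17, -1*11) - 11))) = √(2*736² - 124) = √(2*541696 - 124) = √(1083392 - 124) = √1083268 = 2*√270817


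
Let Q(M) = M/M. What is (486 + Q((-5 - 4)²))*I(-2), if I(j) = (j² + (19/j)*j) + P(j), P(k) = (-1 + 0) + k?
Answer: 9740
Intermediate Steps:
P(k) = -1 + k
Q(M) = 1
I(j) = 18 + j + j² (I(j) = (j² + (19/j)*j) + (-1 + j) = (j² + 19) + (-1 + j) = (19 + j²) + (-1 + j) = 18 + j + j²)
(486 + Q((-5 - 4)²))*I(-2) = (486 + 1)*(18 - 2 + (-2)²) = 487*(18 - 2 + 4) = 487*20 = 9740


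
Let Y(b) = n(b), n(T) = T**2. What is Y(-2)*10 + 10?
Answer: 50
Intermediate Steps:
Y(b) = b**2
Y(-2)*10 + 10 = (-2)**2*10 + 10 = 4*10 + 10 = 40 + 10 = 50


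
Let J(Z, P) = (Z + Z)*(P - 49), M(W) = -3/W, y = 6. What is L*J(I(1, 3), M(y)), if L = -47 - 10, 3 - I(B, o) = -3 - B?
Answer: 39501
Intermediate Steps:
I(B, o) = 6 + B (I(B, o) = 3 - (-3 - B) = 3 + (3 + B) = 6 + B)
L = -57
J(Z, P) = 2*Z*(-49 + P) (J(Z, P) = (2*Z)*(-49 + P) = 2*Z*(-49 + P))
L*J(I(1, 3), M(y)) = -114*(6 + 1)*(-49 - 3/6) = -114*7*(-49 - 3*⅙) = -114*7*(-49 - ½) = -114*7*(-99)/2 = -57*(-693) = 39501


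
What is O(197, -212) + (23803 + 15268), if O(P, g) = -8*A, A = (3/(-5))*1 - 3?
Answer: 195499/5 ≈ 39100.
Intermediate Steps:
A = -18/5 (A = (3*(-⅕))*1 - 3 = -⅗*1 - 3 = -⅗ - 3 = -18/5 ≈ -3.6000)
O(P, g) = 144/5 (O(P, g) = -8*(-18/5) = 144/5)
O(197, -212) + (23803 + 15268) = 144/5 + (23803 + 15268) = 144/5 + 39071 = 195499/5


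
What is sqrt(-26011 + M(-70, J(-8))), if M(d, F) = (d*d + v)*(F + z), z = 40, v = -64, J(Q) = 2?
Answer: sqrt(177101) ≈ 420.83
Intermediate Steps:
M(d, F) = (-64 + d**2)*(40 + F) (M(d, F) = (d*d - 64)*(F + 40) = (d**2 - 64)*(40 + F) = (-64 + d**2)*(40 + F))
sqrt(-26011 + M(-70, J(-8))) = sqrt(-26011 + (-2560 - 64*2 + 40*(-70)**2 + 2*(-70)**2)) = sqrt(-26011 + (-2560 - 128 + 40*4900 + 2*4900)) = sqrt(-26011 + (-2560 - 128 + 196000 + 9800)) = sqrt(-26011 + 203112) = sqrt(177101)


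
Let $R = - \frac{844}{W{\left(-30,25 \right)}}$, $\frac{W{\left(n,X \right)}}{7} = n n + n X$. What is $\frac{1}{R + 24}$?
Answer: $\frac{525}{12178} \approx 0.043111$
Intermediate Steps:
$W{\left(n,X \right)} = 7 n^{2} + 7 X n$ ($W{\left(n,X \right)} = 7 \left(n n + n X\right) = 7 \left(n^{2} + X n\right) = 7 n^{2} + 7 X n$)
$R = - \frac{422}{525}$ ($R = - \frac{844}{7 \left(-30\right) \left(25 - 30\right)} = - \frac{844}{7 \left(-30\right) \left(-5\right)} = - \frac{844}{1050} = \left(-844\right) \frac{1}{1050} = - \frac{422}{525} \approx -0.80381$)
$\frac{1}{R + 24} = \frac{1}{- \frac{422}{525} + 24} = \frac{1}{\frac{12178}{525}} = \frac{525}{12178}$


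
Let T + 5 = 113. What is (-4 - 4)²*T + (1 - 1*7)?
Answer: 6906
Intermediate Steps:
T = 108 (T = -5 + 113 = 108)
(-4 - 4)²*T + (1 - 1*7) = (-4 - 4)²*108 + (1 - 1*7) = (-8)²*108 + (1 - 7) = 64*108 - 6 = 6912 - 6 = 6906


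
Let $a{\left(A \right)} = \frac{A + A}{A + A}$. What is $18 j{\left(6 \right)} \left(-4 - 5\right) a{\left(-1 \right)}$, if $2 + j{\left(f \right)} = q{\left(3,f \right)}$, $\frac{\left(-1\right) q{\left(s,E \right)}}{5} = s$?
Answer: $2754$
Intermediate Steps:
$q{\left(s,E \right)} = - 5 s$
$a{\left(A \right)} = 1$ ($a{\left(A \right)} = \frac{2 A}{2 A} = 2 A \frac{1}{2 A} = 1$)
$j{\left(f \right)} = -17$ ($j{\left(f \right)} = -2 - 15 = -17$)
$18 j{\left(6 \right)} \left(-4 - 5\right) a{\left(-1 \right)} = 18 \left(-17\right) \left(-4 - 5\right) 1 = - 306 \left(\left(-9\right) 1\right) = \left(-306\right) \left(-9\right) = 2754$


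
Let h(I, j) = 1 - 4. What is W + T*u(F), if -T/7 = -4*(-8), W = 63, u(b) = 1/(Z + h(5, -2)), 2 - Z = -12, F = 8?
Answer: 469/11 ≈ 42.636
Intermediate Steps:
h(I, j) = -3
Z = 14 (Z = 2 - 1*(-12) = 2 + 12 = 14)
u(b) = 1/11 (u(b) = 1/(14 - 3) = 1/11)
T = -224 (T = -(-28)*(-8) = -7*32 = -224)
W + T*u(F) = 63 - 224*1/11 = 63 - 224/11 = 469/11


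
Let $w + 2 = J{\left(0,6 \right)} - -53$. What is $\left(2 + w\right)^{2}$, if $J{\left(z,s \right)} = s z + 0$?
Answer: $2809$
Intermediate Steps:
$J{\left(z,s \right)} = s z$
$w = 51$ ($w = -2 + \left(6 \cdot 0 - -53\right) = -2 + \left(0 + 53\right) = -2 + 53 = 51$)
$\left(2 + w\right)^{2} = \left(2 + 51\right)^{2} = 53^{2} = 2809$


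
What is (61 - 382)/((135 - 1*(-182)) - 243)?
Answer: -321/74 ≈ -4.3378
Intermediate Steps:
(61 - 382)/((135 - 1*(-182)) - 243) = -321/((135 + 182) - 243) = -321/(317 - 243) = -321/74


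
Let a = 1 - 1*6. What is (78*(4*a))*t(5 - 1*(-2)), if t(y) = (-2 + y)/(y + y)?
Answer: -3900/7 ≈ -557.14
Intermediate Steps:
a = -5 (a = 1 - 6 = -5)
t(y) = (-2 + y)/(2*y) (t(y) = (-2 + y)/((2*y)) = (-2 + y)*(1/(2*y)) = (-2 + y)/(2*y))
(78*(4*a))*t(5 - 1*(-2)) = (78*(4*(-5)))*((-2 + (5 - 1*(-2)))/(2*(5 - 1*(-2)))) = (78*(-20))*((-2 + (5 + 2))/(2*(5 + 2))) = -780*(-2 + 7)/7 = -780*5/7 = -1560*5/14 = -3900/7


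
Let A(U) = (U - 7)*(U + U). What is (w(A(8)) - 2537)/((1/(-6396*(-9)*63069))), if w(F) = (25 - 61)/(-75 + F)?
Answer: -543294019517652/59 ≈ -9.2084e+12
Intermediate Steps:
A(U) = 2*U*(-7 + U) (A(U) = (-7 + U)*(2*U) = 2*U*(-7 + U))
w(F) = -36/(-75 + F)
(w(A(8)) - 2537)/((1/(-6396*(-9)*63069))) = (-36/(-75 + 2*8*(-7 + 8)) - 2537)/((1/(-6396*(-9)*63069))) = (-36/(-75 + 2*8*1) - 2537)/(((1/63069)/57564)) = (-36/(-75 + 16) - 2537)/(((1/57564)*(1/63069))) = (-36/(-59) - 2537)/(1/3630503916) = (-36*(-1/59) - 2537)*3630503916 = (36/59 - 2537)*3630503916 = -149647/59*3630503916 = -543294019517652/59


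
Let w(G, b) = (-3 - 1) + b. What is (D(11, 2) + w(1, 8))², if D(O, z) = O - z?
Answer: 169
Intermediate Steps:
w(G, b) = -4 + b
(D(11, 2) + w(1, 8))² = ((11 - 1*2) + (-4 + 8))² = ((11 - 2) + 4)² = (9 + 4)² = 13² = 169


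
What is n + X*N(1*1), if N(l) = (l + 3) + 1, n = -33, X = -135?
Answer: -708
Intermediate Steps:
N(l) = 4 + l (N(l) = (3 + l) + 1 = 4 + l)
n + X*N(1*1) = -33 - 135*(4 + 1*1) = -33 - 135*(4 + 1) = -33 - 135*5 = -33 - 675 = -708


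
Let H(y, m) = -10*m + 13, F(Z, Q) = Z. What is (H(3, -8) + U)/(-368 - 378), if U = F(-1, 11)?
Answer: -46/373 ≈ -0.12332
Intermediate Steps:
U = -1
H(y, m) = 13 - 10*m
(H(3, -8) + U)/(-368 - 378) = ((13 - 10*(-8)) - 1)/(-368 - 378) = ((13 + 80) - 1)/(-746) = (93 - 1)*(-1/746) = 92*(-1/746) = -46/373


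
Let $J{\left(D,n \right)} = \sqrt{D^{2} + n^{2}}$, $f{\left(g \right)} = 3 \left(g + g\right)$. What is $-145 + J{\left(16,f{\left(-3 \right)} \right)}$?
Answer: $-145 + 2 \sqrt{145} \approx -120.92$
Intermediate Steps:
$f{\left(g \right)} = 6 g$ ($f{\left(g \right)} = 3 \cdot 2 g = 6 g$)
$-145 + J{\left(16,f{\left(-3 \right)} \right)} = -145 + \sqrt{16^{2} + \left(6 \left(-3\right)\right)^{2}} = -145 + \sqrt{256 + \left(-18\right)^{2}} = -145 + \sqrt{256 + 324} = -145 + \sqrt{580} = -145 + 2 \sqrt{145}$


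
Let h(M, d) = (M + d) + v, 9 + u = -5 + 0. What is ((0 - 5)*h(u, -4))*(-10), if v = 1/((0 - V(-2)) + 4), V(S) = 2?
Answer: -875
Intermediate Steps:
u = -14 (u = -9 + (-5 + 0) = -9 - 5 = -14)
v = ½ (v = 1/((0 - 1*2) + 4) = 1/((0 - 2) + 4) = 1/(-2 + 4) = 1/2 = ½ ≈ 0.50000)
h(M, d) = ½ + M + d (h(M, d) = (M + d) + ½ = ½ + M + d)
((0 - 5)*h(u, -4))*(-10) = ((0 - 5)*(½ - 14 - 4))*(-10) = -5*(-35/2)*(-10) = (175/2)*(-10) = -875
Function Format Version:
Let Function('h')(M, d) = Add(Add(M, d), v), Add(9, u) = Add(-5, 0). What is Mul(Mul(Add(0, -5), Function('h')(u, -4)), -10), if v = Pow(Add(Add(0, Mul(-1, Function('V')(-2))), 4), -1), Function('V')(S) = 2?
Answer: -875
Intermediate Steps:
u = -14 (u = Add(-9, Add(-5, 0)) = Add(-9, -5) = -14)
v = Rational(1, 2) (v = Pow(Add(Add(0, Mul(-1, 2)), 4), -1) = Pow(Add(Add(0, -2), 4), -1) = Pow(Add(-2, 4), -1) = Pow(2, -1) = Rational(1, 2) ≈ 0.50000)
Function('h')(M, d) = Add(Rational(1, 2), M, d) (Function('h')(M, d) = Add(Add(M, d), Rational(1, 2)) = Add(Rational(1, 2), M, d))
Mul(Mul(Add(0, -5), Function('h')(u, -4)), -10) = Mul(Mul(Add(0, -5), Add(Rational(1, 2), -14, -4)), -10) = Mul(Mul(-5, Rational(-35, 2)), -10) = Mul(Rational(175, 2), -10) = -875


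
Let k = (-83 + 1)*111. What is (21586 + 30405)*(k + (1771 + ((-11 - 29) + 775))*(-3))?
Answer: -864090420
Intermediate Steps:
k = -9102 (k = -82*111 = -9102)
(21586 + 30405)*(k + (1771 + ((-11 - 29) + 775))*(-3)) = (21586 + 30405)*(-9102 + (1771 + ((-11 - 29) + 775))*(-3)) = 51991*(-9102 + (1771 + (-40 + 775))*(-3)) = 51991*(-9102 + (1771 + 735)*(-3)) = 51991*(-9102 + 2506*(-3)) = 51991*(-9102 - 7518) = 51991*(-16620) = -864090420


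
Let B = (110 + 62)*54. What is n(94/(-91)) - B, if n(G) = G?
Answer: -845302/91 ≈ -9289.0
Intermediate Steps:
B = 9288 (B = 172*54 = 9288)
n(94/(-91)) - B = 94/(-91) - 1*9288 = 94*(-1/91) - 9288 = -94/91 - 9288 = -845302/91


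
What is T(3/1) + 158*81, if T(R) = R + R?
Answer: 12804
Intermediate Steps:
T(R) = 2*R
T(3/1) + 158*81 = 2*(3/1) + 158*81 = 2*(3*1) + 12798 = 2*3 + 12798 = 6 + 12798 = 12804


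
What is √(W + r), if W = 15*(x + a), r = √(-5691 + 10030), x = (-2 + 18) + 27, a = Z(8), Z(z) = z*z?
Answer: √(1605 + √4339) ≈ 40.876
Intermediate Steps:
Z(z) = z²
a = 64 (a = 8² = 64)
x = 43 (x = 16 + 27 = 43)
r = √4339 ≈ 65.871
W = 1605 (W = 15*(43 + 64) = 15*107 = 1605)
√(W + r) = √(1605 + √4339)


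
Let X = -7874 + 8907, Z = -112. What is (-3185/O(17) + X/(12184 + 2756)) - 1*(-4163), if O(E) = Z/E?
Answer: 277675237/59760 ≈ 4646.5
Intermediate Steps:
O(E) = -112/E
X = 1033
(-3185/O(17) + X/(12184 + 2756)) - 1*(-4163) = (-3185/((-112/17)) + 1033/(12184 + 2756)) - 1*(-4163) = (-3185/((-112*1/17)) + 1033/14940) + 4163 = (-3185/(-112/17) + 1033*(1/14940)) + 4163 = (-3185*(-17/112) + 1033/14940) + 4163 = (7735/16 + 1033/14940) + 4163 = 28894357/59760 + 4163 = 277675237/59760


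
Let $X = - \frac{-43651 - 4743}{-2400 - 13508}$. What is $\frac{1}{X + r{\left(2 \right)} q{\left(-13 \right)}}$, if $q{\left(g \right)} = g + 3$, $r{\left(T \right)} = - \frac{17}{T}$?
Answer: $\frac{7954}{651893} \approx 0.012201$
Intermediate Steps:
$q{\left(g \right)} = 3 + g$
$X = - \frac{24197}{7954}$ ($X = - \frac{-48394}{-15908} = - \frac{\left(-48394\right) \left(-1\right)}{15908} = \left(-1\right) \frac{24197}{7954} = - \frac{24197}{7954} \approx -3.0421$)
$\frac{1}{X + r{\left(2 \right)} q{\left(-13 \right)}} = \frac{1}{- \frac{24197}{7954} + - \frac{17}{2} \left(3 - 13\right)} = \frac{1}{- \frac{24197}{7954} + \left(-17\right) \frac{1}{2} \left(-10\right)} = \frac{1}{- \frac{24197}{7954} - -85} = \frac{1}{- \frac{24197}{7954} + 85} = \frac{1}{\frac{651893}{7954}} = \frac{7954}{651893}$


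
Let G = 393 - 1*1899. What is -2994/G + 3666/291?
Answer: 355125/24347 ≈ 14.586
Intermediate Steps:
G = -1506 (G = 393 - 1899 = -1506)
-2994/G + 3666/291 = -2994/(-1506) + 3666/291 = -2994*(-1/1506) + 3666*(1/291) = 499/251 + 1222/97 = 355125/24347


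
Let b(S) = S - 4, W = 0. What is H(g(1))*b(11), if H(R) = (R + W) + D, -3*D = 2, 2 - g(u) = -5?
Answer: 133/3 ≈ 44.333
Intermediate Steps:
b(S) = -4 + S
g(u) = 7 (g(u) = 2 - 1*(-5) = 2 + 5 = 7)
D = -⅔ (D = -⅓*2 = -⅔ ≈ -0.66667)
H(R) = -⅔ + R (H(R) = (R + 0) - ⅔ = R - ⅔ = -⅔ + R)
H(g(1))*b(11) = (-⅔ + 7)*(-4 + 11) = (19/3)*7 = 133/3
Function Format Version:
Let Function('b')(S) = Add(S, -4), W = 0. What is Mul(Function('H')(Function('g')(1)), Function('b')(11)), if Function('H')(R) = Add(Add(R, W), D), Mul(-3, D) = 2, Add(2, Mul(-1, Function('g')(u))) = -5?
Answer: Rational(133, 3) ≈ 44.333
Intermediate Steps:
Function('b')(S) = Add(-4, S)
Function('g')(u) = 7 (Function('g')(u) = Add(2, Mul(-1, -5)) = Add(2, 5) = 7)
D = Rational(-2, 3) (D = Mul(Rational(-1, 3), 2) = Rational(-2, 3) ≈ -0.66667)
Function('H')(R) = Add(Rational(-2, 3), R) (Function('H')(R) = Add(Add(R, 0), Rational(-2, 3)) = Add(R, Rational(-2, 3)) = Add(Rational(-2, 3), R))
Mul(Function('H')(Function('g')(1)), Function('b')(11)) = Mul(Add(Rational(-2, 3), 7), Add(-4, 11)) = Mul(Rational(19, 3), 7) = Rational(133, 3)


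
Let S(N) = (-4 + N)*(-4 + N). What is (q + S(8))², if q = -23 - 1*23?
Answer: 900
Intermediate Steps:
S(N) = (-4 + N)²
q = -46 (q = -23 - 23 = -46)
(q + S(8))² = (-46 + (-4 + 8)²)² = (-46 + 4²)² = (-46 + 16)² = (-30)² = 900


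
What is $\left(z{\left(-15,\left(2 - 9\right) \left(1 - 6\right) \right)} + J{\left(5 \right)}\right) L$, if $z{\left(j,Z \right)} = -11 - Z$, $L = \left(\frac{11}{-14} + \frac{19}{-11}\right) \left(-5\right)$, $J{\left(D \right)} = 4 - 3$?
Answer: $- \frac{87075}{154} \approx -565.42$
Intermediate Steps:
$J{\left(D \right)} = 1$ ($J{\left(D \right)} = 4 - 3 = 1$)
$L = \frac{1935}{154}$ ($L = \left(11 \left(- \frac{1}{14}\right) + 19 \left(- \frac{1}{11}\right)\right) \left(-5\right) = \left(- \frac{11}{14} - \frac{19}{11}\right) \left(-5\right) = \left(- \frac{387}{154}\right) \left(-5\right) = \frac{1935}{154} \approx 12.565$)
$\left(z{\left(-15,\left(2 - 9\right) \left(1 - 6\right) \right)} + J{\left(5 \right)}\right) L = \left(\left(-11 - \left(2 - 9\right) \left(1 - 6\right)\right) + 1\right) \frac{1935}{154} = \left(\left(-11 - \left(-7\right) \left(-5\right)\right) + 1\right) \frac{1935}{154} = \left(\left(-11 - 35\right) + 1\right) \frac{1935}{154} = \left(-46 + 1\right) \frac{1935}{154} = \left(-45\right) \frac{1935}{154} = - \frac{87075}{154}$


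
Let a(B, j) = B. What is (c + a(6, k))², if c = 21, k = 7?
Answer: 729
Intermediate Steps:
(c + a(6, k))² = (21 + 6)² = 27² = 729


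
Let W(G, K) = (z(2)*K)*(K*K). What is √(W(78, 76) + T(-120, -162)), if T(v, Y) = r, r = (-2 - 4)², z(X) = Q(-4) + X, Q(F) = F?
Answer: 2*I*√219479 ≈ 936.97*I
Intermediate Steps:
z(X) = -4 + X
r = 36 (r = (-6)² = 36)
T(v, Y) = 36
W(G, K) = -2*K³ (W(G, K) = ((-4 + 2)*K)*(K*K) = (-2*K)*K² = -2*K³)
√(W(78, 76) + T(-120, -162)) = √(-2*76³ + 36) = √(-2*438976 + 36) = √(-877952 + 36) = √(-877916) = 2*I*√219479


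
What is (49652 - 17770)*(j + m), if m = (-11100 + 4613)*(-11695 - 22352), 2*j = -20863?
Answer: 7041218050015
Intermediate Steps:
j = -20863/2 (j = (1/2)*(-20863) = -20863/2 ≈ -10432.)
m = 220862889 (m = -6487*(-34047) = 220862889)
(49652 - 17770)*(j + m) = (49652 - 17770)*(-20863/2 + 220862889) = 31882*(441704915/2) = 7041218050015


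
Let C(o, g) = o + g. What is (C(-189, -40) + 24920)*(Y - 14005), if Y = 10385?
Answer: -89381420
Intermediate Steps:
C(o, g) = g + o
(C(-189, -40) + 24920)*(Y - 14005) = ((-40 - 189) + 24920)*(10385 - 14005) = (-229 + 24920)*(-3620) = 24691*(-3620) = -89381420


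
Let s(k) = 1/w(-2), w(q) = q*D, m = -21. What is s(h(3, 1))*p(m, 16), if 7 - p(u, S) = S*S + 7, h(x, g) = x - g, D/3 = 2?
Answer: 64/3 ≈ 21.333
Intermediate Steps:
D = 6 (D = 3*2 = 6)
w(q) = 6*q (w(q) = q*6 = 6*q)
p(u, S) = -S**2 (p(u, S) = 7 - (S*S + 7) = 7 - (S**2 + 7) = 7 - (7 + S**2) = 7 + (-7 - S**2) = -S**2)
s(k) = -1/12 (s(k) = 1/(6*(-2)) = 1/(-12) = -1/12)
s(h(3, 1))*p(m, 16) = -(-1)*16**2/12 = -(-1)*256/12 = -1/12*(-256) = 64/3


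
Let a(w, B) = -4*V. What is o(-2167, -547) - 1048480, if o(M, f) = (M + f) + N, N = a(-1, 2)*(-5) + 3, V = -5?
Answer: -1051291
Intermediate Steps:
a(w, B) = 20 (a(w, B) = -4*(-5) = 20)
N = -97 (N = 20*(-5) + 3 = -100 + 3 = -97)
o(M, f) = -97 + M + f (o(M, f) = (M + f) - 97 = -97 + M + f)
o(-2167, -547) - 1048480 = (-97 - 2167 - 547) - 1048480 = -2811 - 1048480 = -1051291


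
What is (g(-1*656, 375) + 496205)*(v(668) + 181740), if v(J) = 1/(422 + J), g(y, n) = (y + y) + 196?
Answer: 98075448092489/1090 ≈ 8.9978e+10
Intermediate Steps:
g(y, n) = 196 + 2*y (g(y, n) = 2*y + 196 = 196 + 2*y)
(g(-1*656, 375) + 496205)*(v(668) + 181740) = ((196 + 2*(-1*656)) + 496205)*(1/(422 + 668) + 181740) = ((196 + 2*(-656)) + 496205)*(1/1090 + 181740) = ((196 - 1312) + 496205)*(1/1090 + 181740) = (-1116 + 496205)*(198096601/1090) = 495089*(198096601/1090) = 98075448092489/1090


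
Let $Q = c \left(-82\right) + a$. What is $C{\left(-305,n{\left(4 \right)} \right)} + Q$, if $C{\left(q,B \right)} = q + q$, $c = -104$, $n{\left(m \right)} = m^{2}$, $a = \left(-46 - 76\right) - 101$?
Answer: $7695$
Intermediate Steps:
$a = -223$ ($a = -122 - 101 = -223$)
$C{\left(q,B \right)} = 2 q$
$Q = 8305$ ($Q = \left(-104\right) \left(-82\right) - 223 = 8528 - 223 = 8305$)
$C{\left(-305,n{\left(4 \right)} \right)} + Q = 2 \left(-305\right) + 8305 = -610 + 8305 = 7695$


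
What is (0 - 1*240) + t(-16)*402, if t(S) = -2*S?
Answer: 12624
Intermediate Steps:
t(S) = -2*S
(0 - 1*240) + t(-16)*402 = (0 - 1*240) - 2*(-16)*402 = (0 - 240) + 32*402 = -240 + 12864 = 12624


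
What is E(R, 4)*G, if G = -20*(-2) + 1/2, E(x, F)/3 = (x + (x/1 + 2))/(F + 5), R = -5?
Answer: -108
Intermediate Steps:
E(x, F) = 3*(2 + 2*x)/(5 + F) (E(x, F) = 3*((x + (x/1 + 2))/(F + 5)) = 3*((x + (1*x + 2))/(5 + F)) = 3*((x + (x + 2))/(5 + F)) = 3*((x + (2 + x))/(5 + F)) = 3*((2 + 2*x)/(5 + F)) = 3*(2 + 2*x)/(5 + F))
G = 81/2 (G = -5*(-8) + ½ = 40 + ½ = 81/2 ≈ 40.500)
E(R, 4)*G = (6*(1 - 5)/(5 + 4))*(81/2) = (6*(-4)/9)*(81/2) = (6*(⅑)*(-4))*(81/2) = -8/3*81/2 = -108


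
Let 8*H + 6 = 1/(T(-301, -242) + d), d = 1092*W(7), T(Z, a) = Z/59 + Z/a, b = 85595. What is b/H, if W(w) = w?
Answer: -9337211804655/81812677 ≈ -1.1413e+5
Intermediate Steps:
T(Z, a) = Z/59 + Z/a (T(Z, a) = Z*(1/59) + Z/a = Z/59 + Z/a)
d = 7644 (d = 1092*7 = 7644)
H = -81812677/109085949 (H = -¾ + 1/(8*(((1/59)*(-301) - 301/(-242)) + 7644)) = -¾ + 1/(8*((-301/59 - 301*(-1/242)) + 7644)) = -¾ + 1/(8*((-301/59 + 301/242) + 7644)) = -¾ + 1/(8*(-55083/14278 + 7644)) = -¾ + 1/(8*(109085949/14278)) = -¾ + (⅛)*(14278/109085949) = -¾ + 7139/436343796 = -81812677/109085949 ≈ -0.74998)
b/H = 85595/(-81812677/109085949) = 85595*(-109085949/81812677) = -9337211804655/81812677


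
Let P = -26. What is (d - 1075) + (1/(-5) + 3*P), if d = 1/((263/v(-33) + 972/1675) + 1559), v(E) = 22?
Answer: -333914981944/289555295 ≈ -1153.2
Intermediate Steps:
d = 36850/57911059 (d = 1/((263/22 + 972/1675) + 1559) = 1/(461909/36850 + 1559) = 1/(57911059/36850) = 36850/57911059 ≈ 0.00063632)
(d - 1075) + (1/(-5) + 3*P) = (36850/57911059 - 1075) + (1/(-5) + 3*(-26)) = -62254351575/57911059 + (-⅕ - 78) = -62254351575/57911059 - 391/5 = -333914981944/289555295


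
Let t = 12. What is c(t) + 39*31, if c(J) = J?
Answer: 1221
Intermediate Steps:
c(t) + 39*31 = 12 + 39*31 = 12 + 1209 = 1221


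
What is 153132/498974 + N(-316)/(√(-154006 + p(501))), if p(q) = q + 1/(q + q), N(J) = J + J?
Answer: 10938/35641 + 632*I*√154119633018/153812009 ≈ 0.30689 + 1.6131*I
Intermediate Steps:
N(J) = 2*J
p(q) = q + 1/(2*q)
153132/498974 + N(-316)/(√(-154006 + p(501))) = 153132/498974 + (2*(-316))/(√(-154006 + (501 + (½)/501))) = 153132*(1/498974) - 632/√(-154006 + (501 + (½)*(1/501))) = 10938/35641 - 632/√(-154006 + (501 + 1/1002)) = 10938/35641 - 632/√(-154006 + 502003/1002) = 10938/35641 - 632*(-I*√154119633018/153812009) = 10938/35641 - (-632)*I*√154119633018/153812009 = 10938/35641 + 632*I*√154119633018/153812009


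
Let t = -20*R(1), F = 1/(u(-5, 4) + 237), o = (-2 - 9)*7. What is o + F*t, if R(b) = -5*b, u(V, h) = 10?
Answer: -18919/247 ≈ -76.595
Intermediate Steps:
o = -77 (o = -11*7 = -77)
F = 1/247 (F = 1/(10 + 237) = 1/247 ≈ 0.0040486)
t = 100 (t = -(-100) = -20*(-5) = 100)
o + F*t = -77 + (1/247)*100 = -77 + 100/247 = -18919/247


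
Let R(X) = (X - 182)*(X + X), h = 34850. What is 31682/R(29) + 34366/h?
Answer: -11752262/4547925 ≈ -2.5841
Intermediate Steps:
R(X) = 2*X*(-182 + X) (R(X) = (-182 + X)*(2*X) = 2*X*(-182 + X))
31682/R(29) + 34366/h = 31682/((2*29*(-182 + 29))) + 34366/34850 = 31682/((2*29*(-153))) + 34366*(1/34850) = 31682/(-8874) + 17183/17425 = 31682*(-1/8874) + 17183/17425 = -15841/4437 + 17183/17425 = -11752262/4547925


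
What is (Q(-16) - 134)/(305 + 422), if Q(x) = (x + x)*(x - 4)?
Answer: 506/727 ≈ 0.69601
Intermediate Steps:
Q(x) = 2*x*(-4 + x) (Q(x) = (2*x)*(-4 + x) = 2*x*(-4 + x))
(Q(-16) - 134)/(305 + 422) = (2*(-16)*(-4 - 16) - 134)/(305 + 422) = (2*(-16)*(-20) - 134)/727 = (640 - 134)*(1/727) = 506*(1/727) = 506/727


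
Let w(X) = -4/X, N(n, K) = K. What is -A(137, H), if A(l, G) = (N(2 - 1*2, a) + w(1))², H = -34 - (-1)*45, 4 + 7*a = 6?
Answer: -676/49 ≈ -13.796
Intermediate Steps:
a = 2/7 (a = -4/7 + (⅐)*6 = -4/7 + 6/7 = 2/7 ≈ 0.28571)
H = 11 (H = -34 - 1*(-45) = -34 + 45 = 11)
A(l, G) = 676/49 (A(l, G) = (2/7 - 4/1)² = (2/7 - 4*1)² = (2/7 - 4)² = (-26/7)² = 676/49)
-A(137, H) = -1*676/49 = -676/49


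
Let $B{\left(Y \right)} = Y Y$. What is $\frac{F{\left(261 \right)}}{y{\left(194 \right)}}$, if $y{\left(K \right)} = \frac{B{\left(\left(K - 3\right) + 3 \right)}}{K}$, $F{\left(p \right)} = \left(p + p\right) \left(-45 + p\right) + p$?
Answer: $\frac{113013}{194} \approx 582.54$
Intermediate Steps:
$B{\left(Y \right)} = Y^{2}$
$F{\left(p \right)} = p + 2 p \left(-45 + p\right)$ ($F{\left(p \right)} = 2 p \left(-45 + p\right) + p = p + 2 p \left(-45 + p\right)$)
$y{\left(K \right)} = K$ ($y{\left(K \right)} = \frac{\left(\left(K - 3\right) + 3\right)^{2}}{K} = \frac{\left(\left(-3 + K\right) + 3\right)^{2}}{K} = \frac{K^{2}}{K} = K$)
$\frac{F{\left(261 \right)}}{y{\left(194 \right)}} = \frac{261 \left(-89 + 2 \cdot 261\right)}{194} = 261 \left(-89 + 522\right) \frac{1}{194} = 261 \cdot 433 \cdot \frac{1}{194} = 113013 \cdot \frac{1}{194} = \frac{113013}{194}$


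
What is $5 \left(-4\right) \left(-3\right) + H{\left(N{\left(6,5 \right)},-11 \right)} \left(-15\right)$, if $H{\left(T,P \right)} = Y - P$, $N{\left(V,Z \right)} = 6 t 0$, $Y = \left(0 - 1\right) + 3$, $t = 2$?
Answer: $-135$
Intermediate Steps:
$Y = 2$ ($Y = -1 + 3 = 2$)
$N{\left(V,Z \right)} = 0$ ($N{\left(V,Z \right)} = 6 \cdot 2 \cdot 0 = 12 \cdot 0 = 0$)
$H{\left(T,P \right)} = 2 - P$
$5 \left(-4\right) \left(-3\right) + H{\left(N{\left(6,5 \right)},-11 \right)} \left(-15\right) = 5 \left(-4\right) \left(-3\right) + \left(2 - -11\right) \left(-15\right) = \left(-20\right) \left(-3\right) + \left(2 + 11\right) \left(-15\right) = 60 + 13 \left(-15\right) = 60 - 195 = -135$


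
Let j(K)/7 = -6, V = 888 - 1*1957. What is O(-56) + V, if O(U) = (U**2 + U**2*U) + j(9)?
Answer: -173591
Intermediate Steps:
V = -1069 (V = 888 - 1957 = -1069)
j(K) = -42 (j(K) = 7*(-6) = -42)
O(U) = -42 + U**2 + U**3 (O(U) = (U**2 + U**2*U) - 42 = (U**2 + U**3) - 42 = -42 + U**2 + U**3)
O(-56) + V = (-42 + (-56)**2 + (-56)**3) - 1069 = (-42 + 3136 - 175616) - 1069 = -172522 - 1069 = -173591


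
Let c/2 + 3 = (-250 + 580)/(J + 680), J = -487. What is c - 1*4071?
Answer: -786201/193 ≈ -4073.6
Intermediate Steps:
c = -498/193 (c = -6 + 2*((-250 + 580)/(-487 + 680)) = -6 + 2*(330/193) = -6 + 660/193 = -498/193 ≈ -2.5803)
c - 1*4071 = -498/193 - 1*4071 = -498/193 - 4071 = -786201/193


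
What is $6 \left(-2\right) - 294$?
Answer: $-306$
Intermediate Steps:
$6 \left(-2\right) - 294 = -12 - 294 = -306$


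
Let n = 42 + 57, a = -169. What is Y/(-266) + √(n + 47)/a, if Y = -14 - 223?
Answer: 237/266 - √146/169 ≈ 0.81948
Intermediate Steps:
Y = -237
n = 99
Y/(-266) + √(n + 47)/a = -237/(-266) + √(99 + 47)/(-169) = -237*(-1/266) + √146*(-1/169) = 237/266 - √146/169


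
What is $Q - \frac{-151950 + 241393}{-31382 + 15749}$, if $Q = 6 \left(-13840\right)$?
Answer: $- \frac{1298074877}{15633} \approx -83034.0$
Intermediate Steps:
$Q = -83040$
$Q - \frac{-151950 + 241393}{-31382 + 15749} = -83040 - \frac{-151950 + 241393}{-31382 + 15749} = -83040 - \frac{89443}{-15633} = -83040 - 89443 \left(- \frac{1}{15633}\right) = -83040 - - \frac{89443}{15633} = -83040 + \frac{89443}{15633} = - \frac{1298074877}{15633}$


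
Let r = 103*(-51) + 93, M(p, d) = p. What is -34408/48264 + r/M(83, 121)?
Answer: -31487263/500739 ≈ -62.882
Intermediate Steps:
r = -5160 (r = -5253 + 93 = -5160)
-34408/48264 + r/M(83, 121) = -34408/48264 - 5160/83 = -34408*1/48264 - 5160*1/83 = -4301/6033 - 5160/83 = -31487263/500739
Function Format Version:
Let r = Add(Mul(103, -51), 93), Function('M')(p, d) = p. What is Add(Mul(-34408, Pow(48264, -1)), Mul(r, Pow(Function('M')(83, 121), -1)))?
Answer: Rational(-31487263, 500739) ≈ -62.882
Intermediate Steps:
r = -5160 (r = Add(-5253, 93) = -5160)
Add(Mul(-34408, Pow(48264, -1)), Mul(r, Pow(Function('M')(83, 121), -1))) = Add(Mul(-34408, Pow(48264, -1)), Mul(-5160, Pow(83, -1))) = Add(Mul(-34408, Rational(1, 48264)), Mul(-5160, Rational(1, 83))) = Add(Rational(-4301, 6033), Rational(-5160, 83)) = Rational(-31487263, 500739)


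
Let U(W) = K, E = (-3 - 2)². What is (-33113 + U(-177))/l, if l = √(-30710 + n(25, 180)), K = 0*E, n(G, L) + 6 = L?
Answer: 33113*I*√7634/15268 ≈ 189.49*I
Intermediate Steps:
E = 25 (E = (-5)² = 25)
n(G, L) = -6 + L
K = 0 (K = 0*25 = 0)
U(W) = 0
l = 2*I*√7634 (l = √(-30710 + (-6 + 180)) = √(-30710 + 174) = √(-30536) = 2*I*√7634 ≈ 174.75*I)
(-33113 + U(-177))/l = (-33113 + 0)/((2*I*√7634)) = -(-33113)*I*√7634/15268 = 33113*I*√7634/15268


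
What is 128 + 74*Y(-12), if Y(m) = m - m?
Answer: 128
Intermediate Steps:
Y(m) = 0
128 + 74*Y(-12) = 128 + 74*0 = 128 + 0 = 128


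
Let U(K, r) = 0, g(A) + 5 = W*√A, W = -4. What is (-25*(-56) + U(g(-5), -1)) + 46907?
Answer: 48307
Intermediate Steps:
g(A) = -5 - 4*√A
(-25*(-56) + U(g(-5), -1)) + 46907 = (-25*(-56) + 0) + 46907 = (1400 + 0) + 46907 = 1400 + 46907 = 48307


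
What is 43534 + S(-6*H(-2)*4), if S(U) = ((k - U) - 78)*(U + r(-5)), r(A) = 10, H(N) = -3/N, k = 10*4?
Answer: 43586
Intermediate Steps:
k = 40
S(U) = (-38 - U)*(10 + U) (S(U) = ((40 - U) - 78)*(U + 10) = (-38 - U)*(10 + U))
43534 + S(-6*H(-2)*4) = 43534 + (-380 - (-(-18)/(-2)*4)² - 48*(-(-18)/(-2))*4) = 43534 + (-380 - (-(-18)*(-1)/2*4)² - 48*(-(-18)*(-1)/2)*4) = 43534 + (-380 - (-6*3/2*4)² - 48*(-6*3/2)*4) = 43534 + (-380 - (-9*4)² - (-432)*4) = 43534 + (-380 - 1*(-36)² - 48*(-36)) = 43534 + (-380 - 1*1296 + 1728) = 43534 + (-380 - 1296 + 1728) = 43534 + 52 = 43586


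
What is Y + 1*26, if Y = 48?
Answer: 74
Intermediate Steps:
Y + 1*26 = 48 + 1*26 = 48 + 26 = 74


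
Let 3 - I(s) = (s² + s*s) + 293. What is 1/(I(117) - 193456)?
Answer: -1/221124 ≈ -4.5223e-6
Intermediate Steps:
I(s) = -290 - 2*s² (I(s) = 3 - ((s² + s*s) + 293) = 3 - ((s² + s²) + 293) = 3 - (2*s² + 293) = 3 - (293 + 2*s²) = 3 + (-293 - 2*s²) = -290 - 2*s²)
1/(I(117) - 193456) = 1/((-290 - 2*117²) - 193456) = 1/((-290 - 2*13689) - 193456) = 1/((-290 - 27378) - 193456) = 1/(-27668 - 193456) = 1/(-221124) = -1/221124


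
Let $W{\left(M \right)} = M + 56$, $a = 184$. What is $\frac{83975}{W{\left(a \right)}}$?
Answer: $\frac{16795}{48} \approx 349.9$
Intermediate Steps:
$W{\left(M \right)} = 56 + M$
$\frac{83975}{W{\left(a \right)}} = \frac{83975}{56 + 184} = \frac{83975}{240} = 83975 \cdot \frac{1}{240} = \frac{16795}{48}$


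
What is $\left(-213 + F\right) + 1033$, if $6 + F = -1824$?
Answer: $-1010$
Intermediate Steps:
$F = -1830$ ($F = -6 - 1824 = -1830$)
$\left(-213 + F\right) + 1033 = \left(-213 - 1830\right) + 1033 = -2043 + 1033 = -1010$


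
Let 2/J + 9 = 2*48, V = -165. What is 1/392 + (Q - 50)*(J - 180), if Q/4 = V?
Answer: 4357934647/34104 ≈ 1.2778e+5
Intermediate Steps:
Q = -660 (Q = 4*(-165) = -660)
J = 2/87 (J = 2/(-9 + 2*48) = 2/(-9 + 96) = 2/87 ≈ 0.022988)
1/392 + (Q - 50)*(J - 180) = 1/392 + (-660 - 50)*(2/87 - 180) = 1/392 - 710*(-15658/87) = 1/392 + 11117180/87 = 4357934647/34104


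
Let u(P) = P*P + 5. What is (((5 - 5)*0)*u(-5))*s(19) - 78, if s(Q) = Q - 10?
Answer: -78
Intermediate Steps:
u(P) = 5 + P² (u(P) = P² + 5 = 5 + P²)
s(Q) = -10 + Q
(((5 - 5)*0)*u(-5))*s(19) - 78 = (((5 - 5)*0)*(5 + (-5)²))*(-10 + 19) - 78 = ((0*0)*(5 + 25))*9 - 78 = (0*30)*9 - 78 = 0*9 - 78 = 0 - 78 = -78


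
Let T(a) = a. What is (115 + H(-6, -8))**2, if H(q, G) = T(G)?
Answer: 11449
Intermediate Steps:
H(q, G) = G
(115 + H(-6, -8))**2 = (115 - 8)**2 = 107**2 = 11449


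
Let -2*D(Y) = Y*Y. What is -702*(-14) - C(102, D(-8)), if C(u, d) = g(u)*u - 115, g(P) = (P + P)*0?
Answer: 9943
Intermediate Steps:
g(P) = 0 (g(P) = (2*P)*0 = 0)
D(Y) = -Y²/2 (D(Y) = -Y*Y/2 = -Y²/2)
C(u, d) = -115 (C(u, d) = 0*u - 115 = 0 - 115 = -115)
-702*(-14) - C(102, D(-8)) = -702*(-14) - 1*(-115) = 9828 + 115 = 9943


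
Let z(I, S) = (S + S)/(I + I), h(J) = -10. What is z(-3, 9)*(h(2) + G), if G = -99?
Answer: 327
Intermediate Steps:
z(I, S) = S/I (z(I, S) = (2*S)/((2*I)) = (2*S)*(1/(2*I)) = S/I)
z(-3, 9)*(h(2) + G) = (9/(-3))*(-10 - 99) = (9*(-⅓))*(-109) = -3*(-109) = 327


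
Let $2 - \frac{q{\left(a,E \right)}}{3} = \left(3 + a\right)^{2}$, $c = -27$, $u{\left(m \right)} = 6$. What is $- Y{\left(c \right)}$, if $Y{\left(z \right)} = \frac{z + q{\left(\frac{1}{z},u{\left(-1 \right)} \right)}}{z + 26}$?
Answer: $- \frac{11503}{243} \approx -47.337$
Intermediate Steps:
$q{\left(a,E \right)} = 6 - 3 \left(3 + a\right)^{2}$
$Y{\left(z \right)} = \frac{6 + z - 3 \left(3 + \frac{1}{z}\right)^{2}}{26 + z}$ ($Y{\left(z \right)} = \frac{z - \left(-6 + 3 \left(3 + \frac{1}{z}\right)^{2}\right)}{z + 26} = \frac{6 + z - 3 \left(3 + \frac{1}{z}\right)^{2}}{26 + z}$)
$- Y{\left(c \right)} = - \frac{-3 + \left(-27\right)^{3} - 21 \left(-27\right)^{2} - -486}{729 \left(26 - 27\right)} = - \frac{-3 - 19683 - 15309 + 486}{729 \left(-1\right)} = - \frac{\left(-1\right) \left(-3 - 19683 - 15309 + 486\right)}{729} = - \frac{\left(-1\right) \left(-34509\right)}{729} = \left(-1\right) \frac{11503}{243} = - \frac{11503}{243}$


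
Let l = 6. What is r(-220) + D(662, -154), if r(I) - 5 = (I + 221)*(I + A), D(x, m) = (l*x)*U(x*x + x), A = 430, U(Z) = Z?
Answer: 1743334847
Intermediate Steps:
D(x, m) = 6*x*(x + x²) (D(x, m) = (6*x)*(x*x + x) = (6*x)*(x² + x) = (6*x)*(x + x²) = 6*x*(x + x²))
r(I) = 5 + (221 + I)*(430 + I) (r(I) = 5 + (I + 221)*(I + 430) = 5 + (221 + I)*(430 + I))
r(-220) + D(662, -154) = (95035 + (-220)² + 651*(-220)) + 6*662²*(1 + 662) = (95035 + 48400 - 143220) + 6*438244*663 = 215 + 1743334632 = 1743334847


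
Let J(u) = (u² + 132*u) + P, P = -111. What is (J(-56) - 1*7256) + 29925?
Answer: 18302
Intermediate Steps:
J(u) = -111 + u² + 132*u (J(u) = (u² + 132*u) - 111 = -111 + u² + 132*u)
(J(-56) - 1*7256) + 29925 = ((-111 + (-56)² + 132*(-56)) - 1*7256) + 29925 = ((-111 + 3136 - 7392) - 7256) + 29925 = (-4367 - 7256) + 29925 = -11623 + 29925 = 18302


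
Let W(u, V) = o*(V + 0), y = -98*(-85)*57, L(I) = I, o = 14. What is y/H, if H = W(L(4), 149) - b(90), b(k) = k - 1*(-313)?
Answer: 9310/33 ≈ 282.12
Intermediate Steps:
y = 474810 (y = 8330*57 = 474810)
W(u, V) = 14*V (W(u, V) = 14*(V + 0) = 14*V)
b(k) = 313 + k (b(k) = k + 313 = 313 + k)
H = 1683 (H = 14*149 - (313 + 90) = 2086 - 1*403 = 2086 - 403 = 1683)
y/H = 474810/1683 = 474810*(1/1683) = 9310/33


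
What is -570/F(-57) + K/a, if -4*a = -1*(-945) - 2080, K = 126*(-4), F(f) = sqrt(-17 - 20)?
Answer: -2016/1135 + 570*I*sqrt(37)/37 ≈ -1.7762 + 93.707*I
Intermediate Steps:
F(f) = I*sqrt(37) (F(f) = sqrt(-37) = I*sqrt(37))
K = -504
a = 1135/4 (a = -(-1*(-945) - 2080)/4 = -(945 - 2080)/4 = -1/4*(-1135) = 1135/4 ≈ 283.75)
-570/F(-57) + K/a = -570*(-I*sqrt(37)/37) - 504/1135/4 = -(-570)*I*sqrt(37)/37 - 504*4/1135 = 570*I*sqrt(37)/37 - 2016/1135 = -2016/1135 + 570*I*sqrt(37)/37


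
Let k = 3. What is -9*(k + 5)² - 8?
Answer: -584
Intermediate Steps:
-9*(k + 5)² - 8 = -9*(3 + 5)² - 8 = -9*8² - 8 = -9*64 - 8 = -576 - 8 = -584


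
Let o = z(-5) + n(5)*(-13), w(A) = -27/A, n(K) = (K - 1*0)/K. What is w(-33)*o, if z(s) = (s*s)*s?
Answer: -1242/11 ≈ -112.91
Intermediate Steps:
n(K) = 1 (n(K) = (K + 0)/K = K/K = 1)
z(s) = s**3 (z(s) = s**2*s = s**3)
o = -138 (o = (-5)**3 + 1*(-13) = -125 - 13 = -138)
w(-33)*o = -27/(-33)*(-138) = -27*(-1/33)*(-138) = (9/11)*(-138) = -1242/11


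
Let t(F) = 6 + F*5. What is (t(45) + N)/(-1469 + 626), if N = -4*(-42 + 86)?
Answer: -55/843 ≈ -0.065243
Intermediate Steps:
N = -176 (N = -4*44 = -176)
t(F) = 6 + 5*F
(t(45) + N)/(-1469 + 626) = ((6 + 5*45) - 176)/(-1469 + 626) = ((6 + 225) - 176)/(-843) = (231 - 176)*(-1/843) = 55*(-1/843) = -55/843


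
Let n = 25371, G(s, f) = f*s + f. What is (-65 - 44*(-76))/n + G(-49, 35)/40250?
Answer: 425507/4862775 ≈ 0.087503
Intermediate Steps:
G(s, f) = f + f*s
(-65 - 44*(-76))/n + G(-49, 35)/40250 = (-65 - 44*(-76))/25371 + (35*(1 - 49))/40250 = (-65 + 3344)*(1/25371) + (35*(-48))*(1/40250) = 3279*(1/25371) - 1680*1/40250 = 1093/8457 - 24/575 = 425507/4862775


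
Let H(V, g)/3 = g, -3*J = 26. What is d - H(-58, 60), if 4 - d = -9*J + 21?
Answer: -275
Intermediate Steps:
J = -26/3 (J = -⅓*26 = -26/3 ≈ -8.6667)
H(V, g) = 3*g
d = -95 (d = 4 - (-9*(-26/3) + 21) = 4 - (78 + 21) = 4 - 1*99 = 4 - 99 = -95)
d - H(-58, 60) = -95 - 3*60 = -95 - 1*180 = -95 - 180 = -275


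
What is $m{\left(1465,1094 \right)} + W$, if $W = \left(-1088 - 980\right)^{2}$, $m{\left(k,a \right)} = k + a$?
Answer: $4279183$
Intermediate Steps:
$m{\left(k,a \right)} = a + k$
$W = 4276624$ ($W = \left(-2068\right)^{2} = 4276624$)
$m{\left(1465,1094 \right)} + W = \left(1094 + 1465\right) + 4276624 = 2559 + 4276624 = 4279183$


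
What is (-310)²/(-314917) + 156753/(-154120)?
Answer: -64175116501/48535008040 ≈ -1.3222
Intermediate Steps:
(-310)²/(-314917) + 156753/(-154120) = 96100*(-1/314917) + 156753*(-1/154120) = -96100/314917 - 156753/154120 = -64175116501/48535008040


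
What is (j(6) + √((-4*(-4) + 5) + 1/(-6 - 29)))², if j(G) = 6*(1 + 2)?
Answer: (630 + √25690)²/1225 ≈ 509.83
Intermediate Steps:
j(G) = 18 (j(G) = 6*3 = 18)
(j(6) + √((-4*(-4) + 5) + 1/(-6 - 29)))² = (18 + √((-4*(-4) + 5) + 1/(-6 - 29)))² = (18 + √((16 + 5) + 1/(-35)))² = (18 + √(21 - 1/35))² = (18 + √(734/35))² = (18 + √25690/35)²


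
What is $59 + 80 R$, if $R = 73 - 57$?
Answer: $1339$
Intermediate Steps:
$R = 16$
$59 + 80 R = 59 + 80 \cdot 16 = 59 + 1280 = 1339$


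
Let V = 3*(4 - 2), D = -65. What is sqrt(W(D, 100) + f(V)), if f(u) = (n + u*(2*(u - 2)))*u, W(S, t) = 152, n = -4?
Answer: 4*sqrt(26) ≈ 20.396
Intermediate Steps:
V = 6 (V = 3*2 = 6)
f(u) = u*(-4 + u*(-4 + 2*u)) (f(u) = (-4 + u*(2*(u - 2)))*u = (-4 + u*(2*(-2 + u)))*u = (-4 + u*(-4 + 2*u))*u = u*(-4 + u*(-4 + 2*u)))
sqrt(W(D, 100) + f(V)) = sqrt(152 + 2*6*(-2 + 6**2 - 2*6)) = sqrt(152 + 2*6*(-2 + 36 - 12)) = sqrt(152 + 2*6*22) = sqrt(152 + 264) = sqrt(416) = 4*sqrt(26)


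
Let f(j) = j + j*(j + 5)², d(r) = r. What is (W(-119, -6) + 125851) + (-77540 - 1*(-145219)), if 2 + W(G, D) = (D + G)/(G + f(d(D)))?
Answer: 25352293/131 ≈ 1.9353e+5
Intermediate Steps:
f(j) = j + j*(5 + j)²
W(G, D) = -2 + (D + G)/(G + D*(1 + (5 + D)²))
(W(-119, -6) + 125851) + (-77540 - 1*(-145219)) = ((-6 - 1*(-119) - 2*(-6)*(1 + (5 - 6)²))/(-119 - 6*(1 + (5 - 6)²)) + 125851) + (-77540 - 1*(-145219)) = ((-6 + 119 - 2*(-6)*(1 + (-1)²))/(-119 - 6*(1 + (-1)²)) + 125851) + (-77540 + 145219) = ((-6 + 119 - 2*(-6)*(1 + 1))/(-119 - 6*(1 + 1)) + 125851) + 67679 = ((-6 + 119 - 2*(-6)*2)/(-119 - 6*2) + 125851) + 67679 = ((-6 + 119 + 24)/(-119 - 12) + 125851) + 67679 = (137/(-131) + 125851) + 67679 = (-1/131*137 + 125851) + 67679 = (-137/131 + 125851) + 67679 = 16486344/131 + 67679 = 25352293/131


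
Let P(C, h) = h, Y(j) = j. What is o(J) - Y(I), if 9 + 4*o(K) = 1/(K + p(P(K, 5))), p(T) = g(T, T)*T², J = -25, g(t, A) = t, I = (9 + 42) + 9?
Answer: -24899/400 ≈ -62.247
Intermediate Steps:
I = 60 (I = 51 + 9 = 60)
p(T) = T³ (p(T) = T*T² = T³)
o(K) = -9/4 + 1/(4*(125 + K)) (o(K) = -9/4 + 1/(4*(K + 5³)) = -9/4 + 1/(4*(K + 125)) = -9/4 + 1/(4*(125 + K)))
o(J) - Y(I) = (-1124 - 9*(-25))/(4*(125 - 25)) - 1*60 = (¼)*(-1124 + 225)/100 - 60 = (¼)*(1/100)*(-899) - 60 = -899/400 - 60 = -24899/400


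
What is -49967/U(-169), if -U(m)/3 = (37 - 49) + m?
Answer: -49967/543 ≈ -92.020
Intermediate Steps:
U(m) = 36 - 3*m (U(m) = -3*((37 - 49) + m) = -3*(-12 + m) = 36 - 3*m)
-49967/U(-169) = -49967/(36 - 3*(-169)) = -49967/(36 + 507) = -49967/543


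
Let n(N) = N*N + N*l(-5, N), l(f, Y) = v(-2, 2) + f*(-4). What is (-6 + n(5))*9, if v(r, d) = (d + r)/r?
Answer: 1071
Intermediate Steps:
v(r, d) = (d + r)/r
l(f, Y) = -4*f (l(f, Y) = (2 - 2)/(-2) + f*(-4) = -1/2*0 - 4*f = 0 - 4*f = -4*f)
n(N) = N**2 + 20*N (n(N) = N*N + N*(-4*(-5)) = N**2 + N*20 = N**2 + 20*N)
(-6 + n(5))*9 = (-6 + 5*(20 + 5))*9 = (-6 + 5*25)*9 = (-6 + 125)*9 = 119*9 = 1071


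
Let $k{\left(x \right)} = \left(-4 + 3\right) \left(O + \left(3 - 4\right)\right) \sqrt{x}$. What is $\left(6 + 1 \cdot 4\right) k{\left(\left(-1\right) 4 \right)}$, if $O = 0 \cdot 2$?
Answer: $20 i \approx 20.0 i$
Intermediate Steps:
$O = 0$
$k{\left(x \right)} = \sqrt{x}$ ($k{\left(x \right)} = \left(-4 + 3\right) \left(0 + \left(3 - 4\right)\right) \sqrt{x} = - (0 - 1) \sqrt{x} = \left(-1\right) \left(-1\right) \sqrt{x} = 1 \sqrt{x} = \sqrt{x}$)
$\left(6 + 1 \cdot 4\right) k{\left(\left(-1\right) 4 \right)} = \left(6 + 1 \cdot 4\right) \sqrt{\left(-1\right) 4} = \left(6 + 4\right) \sqrt{-4} = 10 \cdot 2 i = 20 i$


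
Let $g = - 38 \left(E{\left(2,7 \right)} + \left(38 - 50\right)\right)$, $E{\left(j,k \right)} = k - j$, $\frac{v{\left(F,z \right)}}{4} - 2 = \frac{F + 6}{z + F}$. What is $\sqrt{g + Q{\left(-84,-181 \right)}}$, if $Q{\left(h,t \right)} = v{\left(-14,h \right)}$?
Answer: $\frac{\sqrt{13442}}{7} \approx 16.563$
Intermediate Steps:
$v{\left(F,z \right)} = 8 + \frac{4 \left(6 + F\right)}{F + z}$ ($v{\left(F,z \right)} = 8 + 4 \frac{F + 6}{z + F} = 8 + 4 \frac{6 + F}{F + z} = 8 + \frac{4 \left(6 + F\right)}{F + z}$)
$Q{\left(h,t \right)} = \frac{4 \left(-36 + 2 h\right)}{-14 + h}$ ($Q{\left(h,t \right)} = \frac{4 \left(6 + 2 h + 3 \left(-14\right)\right)}{-14 + h} = \frac{4 \left(6 + 2 h - 42\right)}{-14 + h} = \frac{4 \left(-36 + 2 h\right)}{-14 + h}$)
$g = 266$ ($g = - 38 \left(\left(7 - 2\right) + \left(38 - 50\right)\right) = - 38 \left(5 - 12\right) = \left(-38\right) \left(-7\right) = 266$)
$\sqrt{g + Q{\left(-84,-181 \right)}} = \sqrt{266 + \frac{8 \left(-18 - 84\right)}{-14 - 84}} = \sqrt{266 + 8 \frac{1}{-98} \left(-102\right)} = \sqrt{266 + 8 \left(- \frac{1}{98}\right) \left(-102\right)} = \sqrt{266 + \frac{408}{49}} = \sqrt{\frac{13442}{49}} = \frac{\sqrt{13442}}{7}$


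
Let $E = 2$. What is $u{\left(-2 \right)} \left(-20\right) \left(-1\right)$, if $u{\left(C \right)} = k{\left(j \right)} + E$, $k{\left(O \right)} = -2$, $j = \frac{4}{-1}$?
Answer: $0$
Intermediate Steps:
$j = -4$ ($j = 4 \left(-1\right) = -4$)
$u{\left(C \right)} = 0$ ($u{\left(C \right)} = -2 + 2 = 0$)
$u{\left(-2 \right)} \left(-20\right) \left(-1\right) = 0 \left(-20\right) \left(-1\right) = 0 \left(-1\right) = 0$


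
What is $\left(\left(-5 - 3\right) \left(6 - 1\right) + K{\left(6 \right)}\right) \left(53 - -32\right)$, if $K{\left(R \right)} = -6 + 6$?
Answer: $-3400$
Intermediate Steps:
$K{\left(R \right)} = 0$
$\left(\left(-5 - 3\right) \left(6 - 1\right) + K{\left(6 \right)}\right) \left(53 - -32\right) = \left(\left(-5 - 3\right) \left(6 - 1\right) + 0\right) \left(53 - -32\right) = \left(\left(-5 - 3\right) 5 + 0\right) \left(53 + 32\right) = \left(\left(-8\right) 5 + 0\right) 85 = \left(-40 + 0\right) 85 = \left(-40\right) 85 = -3400$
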